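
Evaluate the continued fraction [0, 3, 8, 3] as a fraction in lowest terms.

25/78

Using pₖ = aₖpₖ₋₁ + pₖ₋₂ and qₖ = aₖqₖ₋₁ + qₖ₋₂:
  k=0: a=0, p=0, q=1
  k=1: a=3, p=1, q=3
  k=2: a=8, p=8, q=25
  k=3: a=3, p=25, q=78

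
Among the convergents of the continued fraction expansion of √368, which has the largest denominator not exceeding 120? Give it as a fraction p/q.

1151/60

√368 = [19; 5, 2, 5, 38, …] (period length 4).
Convergents:
  p_0/q_0 = 19/1
  p_1/q_1 = 96/5
  p_2/q_2 = 211/11
  p_3/q_3 = 1151/60
  p_4/q_4 = 43949/2291
q_3 = 60 ≤ 120 < 2291 = q_4, so the answer is 1151/60.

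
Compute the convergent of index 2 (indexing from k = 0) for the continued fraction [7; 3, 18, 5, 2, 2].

Using pₖ = aₖpₖ₋₁ + pₖ₋₂, qₖ = aₖqₖ₋₁ + qₖ₋₂ (with p₋₁=1, p₋₂=0, q₋₁=0, q₋₂=1):
  k=0: a=7, p=7, q=1
  k=1: a=3, p=22, q=3
  k=2: a=18, p=403, q=55

403/55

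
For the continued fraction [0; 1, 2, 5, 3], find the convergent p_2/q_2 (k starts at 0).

Using pₖ = aₖpₖ₋₁ + pₖ₋₂, qₖ = aₖqₖ₋₁ + qₖ₋₂ (with p₋₁=1, p₋₂=0, q₋₁=0, q₋₂=1):
  k=0: a=0, p=0, q=1
  k=1: a=1, p=1, q=1
  k=2: a=2, p=2, q=3

2/3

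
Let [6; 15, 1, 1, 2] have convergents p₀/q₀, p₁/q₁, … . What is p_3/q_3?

188/31

Using pₖ = aₖpₖ₋₁ + pₖ₋₂, qₖ = aₖqₖ₋₁ + qₖ₋₂ (with p₋₁=1, p₋₂=0, q₋₁=0, q₋₂=1):
  k=0: a=6, p=6, q=1
  k=1: a=15, p=91, q=15
  k=2: a=1, p=97, q=16
  k=3: a=1, p=188, q=31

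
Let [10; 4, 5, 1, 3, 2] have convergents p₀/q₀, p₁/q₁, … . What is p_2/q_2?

215/21

Using pₖ = aₖpₖ₋₁ + pₖ₋₂, qₖ = aₖqₖ₋₁ + qₖ₋₂ (with p₋₁=1, p₋₂=0, q₋₁=0, q₋₂=1):
  k=0: a=10, p=10, q=1
  k=1: a=4, p=41, q=4
  k=2: a=5, p=215, q=21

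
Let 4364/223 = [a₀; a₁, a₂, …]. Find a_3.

3

4364 = 19·223 + 127   →  a_0 = 19
223 = 1·127 + 96   →  a_1 = 1
127 = 1·96 + 31   →  a_2 = 1
96 = 3·31 + 3   →  a_3 = 3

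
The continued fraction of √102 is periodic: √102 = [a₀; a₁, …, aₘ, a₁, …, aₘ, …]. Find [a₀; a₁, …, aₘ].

[10; 10, 20]

a₀ = ⌊√102⌋ = 10.
With m₀=0, d₀=1 and mₖ₊₁ = dₖaₖ − mₖ, dₖ₊₁ = (n − mₖ₊₁²)/dₖ, aₖ₊₁ = ⌊(a₀+mₖ₊₁)/dₖ₊₁⌋:
  k=1: m=10, d=2, a=10
  k=2: m=10, d=1, a=20
d=1 and a=2a₀=20 at k=2, so the next step gives (m, d) = (10, 2) again — its k=1 value — and the period has length 2.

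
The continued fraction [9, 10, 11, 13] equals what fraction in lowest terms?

Using pₖ = aₖpₖ₋₁ + pₖ₋₂ and qₖ = aₖqₖ₋₁ + qₖ₋₂:
  k=0: a=9, p=9, q=1
  k=1: a=10, p=91, q=10
  k=2: a=11, p=1010, q=111
  k=3: a=13, p=13221, q=1453

13221/1453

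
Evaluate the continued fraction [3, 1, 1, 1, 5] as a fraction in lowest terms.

Fold from the inside: start with 5/1.
  1 + 1/5 = 6/5
  1 + 5/6 = 11/6
  1 + 6/11 = 17/11
  3 + 11/17 = 62/17

62/17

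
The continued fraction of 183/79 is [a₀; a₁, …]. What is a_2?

6

183 = 2·79 + 25   →  a_0 = 2
79 = 3·25 + 4   →  a_1 = 3
25 = 6·4 + 1   →  a_2 = 6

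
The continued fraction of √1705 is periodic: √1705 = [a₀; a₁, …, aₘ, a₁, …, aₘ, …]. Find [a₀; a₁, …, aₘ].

a₀ = ⌊√1705⌋ = 41.

[41; 3, 2, 3, 82]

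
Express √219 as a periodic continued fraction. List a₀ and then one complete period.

[14; 1, 3, 1, 28]

a₀ = ⌊√219⌋ = 14.
With m₀=0, d₀=1 and mₖ₊₁ = dₖaₖ − mₖ, dₖ₊₁ = (n − mₖ₊₁²)/dₖ, aₖ₊₁ = ⌊(a₀+mₖ₊₁)/dₖ₊₁⌋:
  k=1: m=14, d=23, a=1
  k=2: m=9, d=6, a=3
  k=3: m=9, d=23, a=1
  k=4: m=14, d=1, a=28
d=1 and a=2a₀=28 at k=4, so the next step gives (m, d) = (14, 23) again — its k=1 value — and the period has length 4.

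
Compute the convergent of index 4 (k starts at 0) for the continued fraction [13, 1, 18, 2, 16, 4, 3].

Using pₖ = aₖpₖ₋₁ + pₖ₋₂, qₖ = aₖqₖ₋₁ + qₖ₋₂ (with p₋₁=1, p₋₂=0, q₋₁=0, q₋₂=1):
  k=0: a=13, p=13, q=1
  k=1: a=1, p=14, q=1
  k=2: a=18, p=265, q=19
  k=3: a=2, p=544, q=39
  k=4: a=16, p=8969, q=643

8969/643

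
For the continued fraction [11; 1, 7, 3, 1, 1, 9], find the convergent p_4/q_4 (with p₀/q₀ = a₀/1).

Using pₖ = aₖpₖ₋₁ + pₖ₋₂, qₖ = aₖqₖ₋₁ + qₖ₋₂ (with p₋₁=1, p₋₂=0, q₋₁=0, q₋₂=1):
  k=0: a=11, p=11, q=1
  k=1: a=1, p=12, q=1
  k=2: a=7, p=95, q=8
  k=3: a=3, p=297, q=25
  k=4: a=1, p=392, q=33

392/33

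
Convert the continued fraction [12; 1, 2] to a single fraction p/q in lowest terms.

Fold from the inside: start with 2/1.
  1 + 1/2 = 3/2
  12 + 2/3 = 38/3

38/3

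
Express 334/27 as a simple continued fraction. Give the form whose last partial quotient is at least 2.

334 = 12×27 + 10
27 = 2×10 + 7
10 = 1×7 + 3
7 = 2×3 + 1
3 = 3×1 + 0  (stop)
So 334/27 = [12; 2, 1, 2, 3].

[12; 2, 1, 2, 3]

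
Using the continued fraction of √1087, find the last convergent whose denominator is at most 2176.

70687/2144

√1087 = [32; 1, 31, 1, 64, …] (period length 4).
Convergents:
  p_0/q_0 = 32/1
  p_1/q_1 = 33/1
  p_2/q_2 = 1055/32
  p_3/q_3 = 1088/33
  p_4/q_4 = 70687/2144
  p_5/q_5 = 71775/2177
q_4 = 2144 ≤ 2176 < 2177 = q_5, so the answer is 70687/2144.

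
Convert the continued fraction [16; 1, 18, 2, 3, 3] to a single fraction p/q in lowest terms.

Fold from the inside: start with 3/1.
  3 + 1/3 = 10/3
  2 + 3/10 = 23/10
  18 + 10/23 = 424/23
  1 + 23/424 = 447/424
  16 + 424/447 = 7576/447

7576/447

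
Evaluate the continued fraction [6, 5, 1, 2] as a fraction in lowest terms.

105/17

Using pₖ = aₖpₖ₋₁ + pₖ₋₂ and qₖ = aₖqₖ₋₁ + qₖ₋₂:
  k=0: a=6, p=6, q=1
  k=1: a=5, p=31, q=5
  k=2: a=1, p=37, q=6
  k=3: a=2, p=105, q=17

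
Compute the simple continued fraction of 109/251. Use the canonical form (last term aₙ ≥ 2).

109 = 0×251 + 109
251 = 2×109 + 33
109 = 3×33 + 10
33 = 3×10 + 3
10 = 3×3 + 1
3 = 3×1 + 0  (stop)
So 109/251 = [0; 2, 3, 3, 3, 3].

[0; 2, 3, 3, 3, 3]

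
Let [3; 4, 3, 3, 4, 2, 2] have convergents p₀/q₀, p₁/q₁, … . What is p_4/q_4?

Using pₖ = aₖpₖ₋₁ + pₖ₋₂, qₖ = aₖqₖ₋₁ + qₖ₋₂ (with p₋₁=1, p₋₂=0, q₋₁=0, q₋₂=1):
  k=0: a=3, p=3, q=1
  k=1: a=4, p=13, q=4
  k=2: a=3, p=42, q=13
  k=3: a=3, p=139, q=43
  k=4: a=4, p=598, q=185

598/185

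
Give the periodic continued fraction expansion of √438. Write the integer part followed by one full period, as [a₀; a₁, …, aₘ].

[20; 1, 12, 1, 40]

a₀ = ⌊√438⌋ = 20.
With m₀=0, d₀=1 and mₖ₊₁ = dₖaₖ − mₖ, dₖ₊₁ = (n − mₖ₊₁²)/dₖ, aₖ₊₁ = ⌊(a₀+mₖ₊₁)/dₖ₊₁⌋:
  k=1: m=20, d=38, a=1
  k=2: m=18, d=3, a=12
  k=3: m=18, d=38, a=1
  k=4: m=20, d=1, a=40
d=1 and a=2a₀=40 at k=4, so the next step gives (m, d) = (20, 38) again — its k=1 value — and the period has length 4.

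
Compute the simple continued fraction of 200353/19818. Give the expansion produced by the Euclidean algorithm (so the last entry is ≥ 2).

200353 = 10·19818 + 2173
19818 = 9·2173 + 261
2173 = 8·261 + 85
261 = 3·85 + 6
85 = 14·6 + 1
6 = 6·1 + 0  (stop)
So 200353/19818 = [10; 9, 8, 3, 14, 6].

[10; 9, 8, 3, 14, 6]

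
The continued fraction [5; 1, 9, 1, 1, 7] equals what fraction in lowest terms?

Using pₖ = aₖpₖ₋₁ + pₖ₋₂ and qₖ = aₖqₖ₋₁ + qₖ₋₂:
  k=0: a=5, p=5, q=1
  k=1: a=1, p=6, q=1
  k=2: a=9, p=59, q=10
  k=3: a=1, p=65, q=11
  k=4: a=1, p=124, q=21
  k=5: a=7, p=933, q=158

933/158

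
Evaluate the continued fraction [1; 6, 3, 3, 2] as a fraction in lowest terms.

168/145

Fold from the inside: start with 2/1.
  3 + 1/2 = 7/2
  3 + 2/7 = 23/7
  6 + 7/23 = 145/23
  1 + 23/145 = 168/145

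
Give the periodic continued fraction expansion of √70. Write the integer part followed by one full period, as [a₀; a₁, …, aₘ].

[8; 2, 1, 2, 1, 2, 16]

a₀ = ⌊√70⌋ = 8.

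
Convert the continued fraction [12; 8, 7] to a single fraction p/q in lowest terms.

691/57

Using pₖ = aₖpₖ₋₁ + pₖ₋₂ and qₖ = aₖqₖ₋₁ + qₖ₋₂:
  k=0: a=12, p=12, q=1
  k=1: a=8, p=97, q=8
  k=2: a=7, p=691, q=57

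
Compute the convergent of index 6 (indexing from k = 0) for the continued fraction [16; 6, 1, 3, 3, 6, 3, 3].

28307/1753

Using pₖ = aₖpₖ₋₁ + pₖ₋₂, qₖ = aₖqₖ₋₁ + qₖ₋₂ (with p₋₁=1, p₋₂=0, q₋₁=0, q₋₂=1):
  k=0: a=16, p=16, q=1
  k=1: a=6, p=97, q=6
  k=2: a=1, p=113, q=7
  k=3: a=3, p=436, q=27
  k=4: a=3, p=1421, q=88
  k=5: a=6, p=8962, q=555
  k=6: a=3, p=28307, q=1753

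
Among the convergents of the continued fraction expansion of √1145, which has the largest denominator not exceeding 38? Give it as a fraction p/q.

1252/37

√1145 = [33; 1, 5, 5, 1, 66, …] (period length 5).
Convergents:
  p_0/q_0 = 33/1
  p_1/q_1 = 34/1
  p_2/q_2 = 203/6
  p_3/q_3 = 1049/31
  p_4/q_4 = 1252/37
  p_5/q_5 = 83681/2473
q_4 = 37 ≤ 38 < 2473 = q_5, so the answer is 1252/37.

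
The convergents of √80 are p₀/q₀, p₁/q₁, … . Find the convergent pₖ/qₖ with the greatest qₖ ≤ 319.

√80 = [8; 1, 16, …] (period length 2).
Convergents:
  p_0/q_0 = 8/1
  p_1/q_1 = 9/1
  p_2/q_2 = 152/17
  p_3/q_3 = 161/18
  p_4/q_4 = 2728/305
  p_5/q_5 = 2889/323
q_4 = 305 ≤ 319 < 323 = q_5, so the answer is 2728/305.

2728/305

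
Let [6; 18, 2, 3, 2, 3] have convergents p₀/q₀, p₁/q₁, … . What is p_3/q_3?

781/129

Using pₖ = aₖpₖ₋₁ + pₖ₋₂, qₖ = aₖqₖ₋₁ + qₖ₋₂ (with p₋₁=1, p₋₂=0, q₋₁=0, q₋₂=1):
  k=0: a=6, p=6, q=1
  k=1: a=18, p=109, q=18
  k=2: a=2, p=224, q=37
  k=3: a=3, p=781, q=129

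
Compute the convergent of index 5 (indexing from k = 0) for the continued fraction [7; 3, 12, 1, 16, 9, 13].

44924/6133

Using pₖ = aₖpₖ₋₁ + pₖ₋₂, qₖ = aₖqₖ₋₁ + qₖ₋₂ (with p₋₁=1, p₋₂=0, q₋₁=0, q₋₂=1):
  k=0: a=7, p=7, q=1
  k=1: a=3, p=22, q=3
  k=2: a=12, p=271, q=37
  k=3: a=1, p=293, q=40
  k=4: a=16, p=4959, q=677
  k=5: a=9, p=44924, q=6133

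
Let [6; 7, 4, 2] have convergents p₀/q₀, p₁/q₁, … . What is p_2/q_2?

178/29

Using pₖ = aₖpₖ₋₁ + pₖ₋₂, qₖ = aₖqₖ₋₁ + qₖ₋₂ (with p₋₁=1, p₋₂=0, q₋₁=0, q₋₂=1):
  k=0: a=6, p=6, q=1
  k=1: a=7, p=43, q=7
  k=2: a=4, p=178, q=29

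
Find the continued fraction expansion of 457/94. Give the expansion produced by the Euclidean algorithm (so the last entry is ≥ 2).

[4; 1, 6, 4, 3]

457 = 4·94 + 81
94 = 1·81 + 13
81 = 6·13 + 3
13 = 4·3 + 1
3 = 3·1 + 0  (stop)
So 457/94 = [4; 1, 6, 4, 3].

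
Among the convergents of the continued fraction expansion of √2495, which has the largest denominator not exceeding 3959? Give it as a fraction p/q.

99850/1999

√2495 = [49; 1, 18, 1, 98, …] (period length 4).
Convergents:
  p_0/q_0 = 49/1
  p_1/q_1 = 50/1
  p_2/q_2 = 949/19
  p_3/q_3 = 999/20
  p_4/q_4 = 98851/1979
  p_5/q_5 = 99850/1999
  p_6/q_6 = 1896151/37961
q_5 = 1999 ≤ 3959 < 37961 = q_6, so the answer is 99850/1999.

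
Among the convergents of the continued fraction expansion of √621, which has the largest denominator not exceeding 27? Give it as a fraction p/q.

√621 = [24; 1, 11, 2, 11, 1, 48, …] (period length 6).
Convergents:
  p_0/q_0 = 24/1
  p_1/q_1 = 25/1
  p_2/q_2 = 299/12
  p_3/q_3 = 623/25
  p_4/q_4 = 7152/287
q_3 = 25 ≤ 27 < 287 = q_4, so the answer is 623/25.

623/25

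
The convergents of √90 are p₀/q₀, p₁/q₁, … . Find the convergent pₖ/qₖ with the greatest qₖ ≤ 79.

√90 = [9; 2, 18, …] (period length 2).
Convergents:
  p_0/q_0 = 9/1
  p_1/q_1 = 19/2
  p_2/q_2 = 351/37
  p_3/q_3 = 721/76
  p_4/q_4 = 13329/1405
q_3 = 76 ≤ 79 < 1405 = q_4, so the answer is 721/76.

721/76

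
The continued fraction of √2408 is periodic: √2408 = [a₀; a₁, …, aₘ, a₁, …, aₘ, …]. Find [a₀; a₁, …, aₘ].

[49; 14, 98]

a₀ = ⌊√2408⌋ = 49.
With m₀=0, d₀=1 and mₖ₊₁ = dₖaₖ − mₖ, dₖ₊₁ = (n − mₖ₊₁²)/dₖ, aₖ₊₁ = ⌊(a₀+mₖ₊₁)/dₖ₊₁⌋:
  k=1: m=49, d=7, a=14
  k=2: m=49, d=1, a=98
d=1 and a=2a₀=98 at k=2, so the next step gives (m, d) = (49, 7) again — its k=1 value — and the period has length 2.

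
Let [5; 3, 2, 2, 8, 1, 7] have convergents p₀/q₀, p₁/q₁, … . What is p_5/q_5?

847/160

Using pₖ = aₖpₖ₋₁ + pₖ₋₂, qₖ = aₖqₖ₋₁ + qₖ₋₂ (with p₋₁=1, p₋₂=0, q₋₁=0, q₋₂=1):
  k=0: a=5, p=5, q=1
  k=1: a=3, p=16, q=3
  k=2: a=2, p=37, q=7
  k=3: a=2, p=90, q=17
  k=4: a=8, p=757, q=143
  k=5: a=1, p=847, q=160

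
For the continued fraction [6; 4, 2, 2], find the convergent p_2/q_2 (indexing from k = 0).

Using pₖ = aₖpₖ₋₁ + pₖ₋₂, qₖ = aₖqₖ₋₁ + qₖ₋₂ (with p₋₁=1, p₋₂=0, q₋₁=0, q₋₂=1):
  k=0: a=6, p=6, q=1
  k=1: a=4, p=25, q=4
  k=2: a=2, p=56, q=9

56/9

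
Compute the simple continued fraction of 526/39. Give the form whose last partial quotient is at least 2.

[13; 2, 19]

526 = 13*39 + 19
39 = 2*19 + 1
19 = 19*1 + 0  (stop)
So 526/39 = [13; 2, 19].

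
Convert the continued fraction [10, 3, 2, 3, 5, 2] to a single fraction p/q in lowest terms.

2861/278

Fold from the inside: start with 2/1.
  5 + 1/2 = 11/2
  3 + 2/11 = 35/11
  2 + 11/35 = 81/35
  3 + 35/81 = 278/81
  10 + 81/278 = 2861/278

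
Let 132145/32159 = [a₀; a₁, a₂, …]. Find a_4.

10

132145 = 4·32159 + 3509   →  a_0 = 4
32159 = 9·3509 + 578   →  a_1 = 9
3509 = 6·578 + 41   →  a_2 = 6
578 = 14·41 + 4   →  a_3 = 14
41 = 10·4 + 1   →  a_4 = 10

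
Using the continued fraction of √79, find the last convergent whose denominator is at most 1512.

12799/1440

√79 = [8; 1, 7, 1, 16, …] (period length 4).
Convergents:
  p_0/q_0 = 8/1
  p_1/q_1 = 9/1
  p_2/q_2 = 71/8
  p_3/q_3 = 80/9
  p_4/q_4 = 1351/152
  p_5/q_5 = 1431/161
  p_6/q_6 = 11368/1279
  p_7/q_7 = 12799/1440
  p_8/q_8 = 216152/24319
q_7 = 1440 ≤ 1512 < 24319 = q_8, so the answer is 12799/1440.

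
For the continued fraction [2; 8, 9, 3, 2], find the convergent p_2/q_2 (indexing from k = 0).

Using pₖ = aₖpₖ₋₁ + pₖ₋₂, qₖ = aₖqₖ₋₁ + qₖ₋₂ (with p₋₁=1, p₋₂=0, q₋₁=0, q₋₂=1):
  k=0: a=2, p=2, q=1
  k=1: a=8, p=17, q=8
  k=2: a=9, p=155, q=73

155/73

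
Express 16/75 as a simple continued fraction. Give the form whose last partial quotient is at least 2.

[0; 4, 1, 2, 5]

16 = 0·75 + 16
75 = 4·16 + 11
16 = 1·11 + 5
11 = 2·5 + 1
5 = 5·1 + 0  (stop)
So 16/75 = [0; 4, 1, 2, 5].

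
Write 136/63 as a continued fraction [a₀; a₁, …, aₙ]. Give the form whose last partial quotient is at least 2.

[2; 6, 3, 3]

136 = 2·63 + 10
63 = 6·10 + 3
10 = 3·3 + 1
3 = 3·1 + 0  (stop)
So 136/63 = [2; 6, 3, 3].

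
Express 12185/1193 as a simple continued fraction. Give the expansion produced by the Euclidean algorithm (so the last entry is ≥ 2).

12185 = 10·1193 + 255
1193 = 4·255 + 173
255 = 1·173 + 82
173 = 2·82 + 9
82 = 9·9 + 1
9 = 9·1 + 0  (stop)
So 12185/1193 = [10; 4, 1, 2, 9, 9].

[10; 4, 1, 2, 9, 9]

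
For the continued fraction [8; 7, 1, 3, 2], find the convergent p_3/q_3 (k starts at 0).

Using pₖ = aₖpₖ₋₁ + pₖ₋₂, qₖ = aₖqₖ₋₁ + qₖ₋₂ (with p₋₁=1, p₋₂=0, q₋₁=0, q₋₂=1):
  k=0: a=8, p=8, q=1
  k=1: a=7, p=57, q=7
  k=2: a=1, p=65, q=8
  k=3: a=3, p=252, q=31

252/31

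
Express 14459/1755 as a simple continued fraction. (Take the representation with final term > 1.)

14459 = 8×1755 + 419
1755 = 4×419 + 79
419 = 5×79 + 24
79 = 3×24 + 7
24 = 3×7 + 3
7 = 2×3 + 1
3 = 3×1 + 0  (stop)
So 14459/1755 = [8; 4, 5, 3, 3, 2, 3].

[8; 4, 5, 3, 3, 2, 3]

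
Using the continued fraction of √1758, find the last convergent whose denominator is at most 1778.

√1758 = [41; 1, 12, 1, 82, …] (period length 4).
Convergents:
  p_0/q_0 = 41/1
  p_1/q_1 = 42/1
  p_2/q_2 = 545/13
  p_3/q_3 = 587/14
  p_4/q_4 = 48679/1161
  p_5/q_5 = 49266/1175
  p_6/q_6 = 639871/15261
q_5 = 1175 ≤ 1778 < 15261 = q_6, so the answer is 49266/1175.

49266/1175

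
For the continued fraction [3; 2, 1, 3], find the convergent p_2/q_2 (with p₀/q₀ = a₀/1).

10/3

Using pₖ = aₖpₖ₋₁ + pₖ₋₂, qₖ = aₖqₖ₋₁ + qₖ₋₂ (with p₋₁=1, p₋₂=0, q₋₁=0, q₋₂=1):
  k=0: a=3, p=3, q=1
  k=1: a=2, p=7, q=2
  k=2: a=1, p=10, q=3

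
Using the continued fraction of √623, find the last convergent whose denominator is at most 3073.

√623 = [24; 1, 23, 1, 48, …] (period length 4).
Convergents:
  p_0/q_0 = 24/1
  p_1/q_1 = 25/1
  p_2/q_2 = 599/24
  p_3/q_3 = 624/25
  p_4/q_4 = 30551/1224
  p_5/q_5 = 31175/1249
  p_6/q_6 = 747576/29951
q_5 = 1249 ≤ 3073 < 29951 = q_6, so the answer is 31175/1249.

31175/1249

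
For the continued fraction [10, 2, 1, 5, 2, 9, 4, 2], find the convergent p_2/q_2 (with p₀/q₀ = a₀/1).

31/3

Using pₖ = aₖpₖ₋₁ + pₖ₋₂, qₖ = aₖqₖ₋₁ + qₖ₋₂ (with p₋₁=1, p₋₂=0, q₋₁=0, q₋₂=1):
  k=0: a=10, p=10, q=1
  k=1: a=2, p=21, q=2
  k=2: a=1, p=31, q=3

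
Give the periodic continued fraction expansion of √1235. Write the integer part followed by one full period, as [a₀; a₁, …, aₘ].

[35; 7, 70]

a₀ = ⌊√1235⌋ = 35.
With m₀=0, d₀=1 and mₖ₊₁ = dₖaₖ − mₖ, dₖ₊₁ = (n − mₖ₊₁²)/dₖ, aₖ₊₁ = ⌊(a₀+mₖ₊₁)/dₖ₊₁⌋:
  k=1: m=35, d=10, a=7
  k=2: m=35, d=1, a=70
d=1 and a=2a₀=70 at k=2, so the next step gives (m, d) = (35, 10) again — its k=1 value — and the period has length 2.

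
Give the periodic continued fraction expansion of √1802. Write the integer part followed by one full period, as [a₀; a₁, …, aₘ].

[42; 2, 4, 2, 84]

a₀ = ⌊√1802⌋ = 42.
With m₀=0, d₀=1 and mₖ₊₁ = dₖaₖ − mₖ, dₖ₊₁ = (n − mₖ₊₁²)/dₖ, aₖ₊₁ = ⌊(a₀+mₖ₊₁)/dₖ₊₁⌋:
  k=1: m=42, d=38, a=2
  k=2: m=34, d=17, a=4
  k=3: m=34, d=38, a=2
  k=4: m=42, d=1, a=84
d=1 and a=2a₀=84 at k=4, so the next step gives (m, d) = (42, 38) again — its k=1 value — and the period has length 4.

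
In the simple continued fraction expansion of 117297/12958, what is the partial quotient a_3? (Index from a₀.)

13

117297 = 9·12958 + 675   →  a_0 = 9
12958 = 19·675 + 133   →  a_1 = 19
675 = 5·133 + 10   →  a_2 = 5
133 = 13·10 + 3   →  a_3 = 13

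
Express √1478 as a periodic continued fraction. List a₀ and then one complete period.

[38; 2, 4, 38, 4, 2, 76]

a₀ = ⌊√1478⌋ = 38.
With m₀=0, d₀=1 and mₖ₊₁ = dₖaₖ − mₖ, dₖ₊₁ = (n − mₖ₊₁²)/dₖ, aₖ₊₁ = ⌊(a₀+mₖ₊₁)/dₖ₊₁⌋:
  k=1: m=38, d=34, a=2
  k=2: m=30, d=17, a=4
  k=3: m=38, d=2, a=38
  k=4: m=38, d=17, a=4
  k=5: m=30, d=34, a=2
  k=6: m=38, d=1, a=76
d=1 and a=2a₀=76 at k=6, so the next step gives (m, d) = (38, 34) again — its k=1 value — and the period has length 6.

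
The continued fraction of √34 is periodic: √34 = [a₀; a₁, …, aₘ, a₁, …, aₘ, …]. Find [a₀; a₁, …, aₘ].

a₀ = ⌊√34⌋ = 5.
With m₀=0, d₀=1 and mₖ₊₁ = dₖaₖ − mₖ, dₖ₊₁ = (n − mₖ₊₁²)/dₖ, aₖ₊₁ = ⌊(a₀+mₖ₊₁)/dₖ₊₁⌋:
  k=1: m=5, d=9, a=1
  k=2: m=4, d=2, a=4
  k=3: m=4, d=9, a=1
  k=4: m=5, d=1, a=10
d=1 and a=2a₀=10 at k=4, so the next step gives (m, d) = (5, 9) again — its k=1 value — and the period has length 4.

[5; 1, 4, 1, 10]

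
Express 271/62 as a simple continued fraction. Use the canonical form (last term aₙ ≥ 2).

271 = 4*62 + 23
62 = 2*23 + 16
23 = 1*16 + 7
16 = 2*7 + 2
7 = 3*2 + 1
2 = 2*1 + 0  (stop)
So 271/62 = [4; 2, 1, 2, 3, 2].

[4; 2, 1, 2, 3, 2]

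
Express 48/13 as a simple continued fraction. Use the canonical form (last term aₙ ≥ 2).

[3; 1, 2, 4]

48 = 3×13 + 9
13 = 1×9 + 4
9 = 2×4 + 1
4 = 4×1 + 0  (stop)
So 48/13 = [3; 1, 2, 4].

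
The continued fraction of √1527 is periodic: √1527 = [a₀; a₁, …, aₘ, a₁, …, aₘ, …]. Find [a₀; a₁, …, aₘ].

[39; 13, 78]

a₀ = ⌊√1527⌋ = 39.
With m₀=0, d₀=1 and mₖ₊₁ = dₖaₖ − mₖ, dₖ₊₁ = (n − mₖ₊₁²)/dₖ, aₖ₊₁ = ⌊(a₀+mₖ₊₁)/dₖ₊₁⌋:
  k=1: m=39, d=6, a=13
  k=2: m=39, d=1, a=78
d=1 and a=2a₀=78 at k=2, so the next step gives (m, d) = (39, 6) again — its k=1 value — and the period has length 2.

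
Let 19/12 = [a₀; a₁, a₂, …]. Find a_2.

19 = 1·12 + 7   →  a_0 = 1
12 = 1·7 + 5   →  a_1 = 1
7 = 1·5 + 2   →  a_2 = 1

1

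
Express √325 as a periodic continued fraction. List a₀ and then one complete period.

a₀ = ⌊√325⌋ = 18.
With m₀=0, d₀=1 and mₖ₊₁ = dₖaₖ − mₖ, dₖ₊₁ = (n − mₖ₊₁²)/dₖ, aₖ₊₁ = ⌊(a₀+mₖ₊₁)/dₖ₊₁⌋:
  k=1: m=18, d=1, a=36
d=1 and a=2a₀=36 at k=1, so the next step gives (m, d) = (18, 1) again — its k=1 value — and the period has length 1.

[18; 36]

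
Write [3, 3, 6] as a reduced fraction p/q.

63/19

Fold from the inside: start with 6/1.
  3 + 1/6 = 19/6
  3 + 6/19 = 63/19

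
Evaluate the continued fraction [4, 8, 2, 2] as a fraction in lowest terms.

173/42

Fold from the inside: start with 2/1.
  2 + 1/2 = 5/2
  8 + 2/5 = 42/5
  4 + 5/42 = 173/42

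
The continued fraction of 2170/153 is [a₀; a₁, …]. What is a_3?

6

2170 = 14·153 + 28   →  a_0 = 14
153 = 5·28 + 13   →  a_1 = 5
28 = 2·13 + 2   →  a_2 = 2
13 = 6·2 + 1   →  a_3 = 6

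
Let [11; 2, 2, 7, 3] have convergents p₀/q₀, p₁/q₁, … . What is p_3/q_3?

422/37

Using pₖ = aₖpₖ₋₁ + pₖ₋₂, qₖ = aₖqₖ₋₁ + qₖ₋₂ (with p₋₁=1, p₋₂=0, q₋₁=0, q₋₂=1):
  k=0: a=11, p=11, q=1
  k=1: a=2, p=23, q=2
  k=2: a=2, p=57, q=5
  k=3: a=7, p=422, q=37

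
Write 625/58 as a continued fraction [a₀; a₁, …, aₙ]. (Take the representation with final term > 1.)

[10; 1, 3, 2, 6]

625 = 10·58 + 45
58 = 1·45 + 13
45 = 3·13 + 6
13 = 2·6 + 1
6 = 6·1 + 0  (stop)
So 625/58 = [10; 1, 3, 2, 6].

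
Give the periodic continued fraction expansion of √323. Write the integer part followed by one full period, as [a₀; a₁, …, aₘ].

[17; 1, 34]

a₀ = ⌊√323⌋ = 17.
With m₀=0, d₀=1 and mₖ₊₁ = dₖaₖ − mₖ, dₖ₊₁ = (n − mₖ₊₁²)/dₖ, aₖ₊₁ = ⌊(a₀+mₖ₊₁)/dₖ₊₁⌋:
  k=1: m=17, d=34, a=1
  k=2: m=17, d=1, a=34
d=1 and a=2a₀=34 at k=2, so the next step gives (m, d) = (17, 34) again — its k=1 value — and the period has length 2.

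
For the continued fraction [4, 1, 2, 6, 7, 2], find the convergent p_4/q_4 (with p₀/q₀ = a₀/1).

Using pₖ = aₖpₖ₋₁ + pₖ₋₂, qₖ = aₖqₖ₋₁ + qₖ₋₂ (with p₋₁=1, p₋₂=0, q₋₁=0, q₋₂=1):
  k=0: a=4, p=4, q=1
  k=1: a=1, p=5, q=1
  k=2: a=2, p=14, q=3
  k=3: a=6, p=89, q=19
  k=4: a=7, p=637, q=136

637/136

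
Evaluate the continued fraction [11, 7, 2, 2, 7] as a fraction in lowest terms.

Using pₖ = aₖpₖ₋₁ + pₖ₋₂ and qₖ = aₖqₖ₋₁ + qₖ₋₂:
  k=0: a=11, p=11, q=1
  k=1: a=7, p=78, q=7
  k=2: a=2, p=167, q=15
  k=3: a=2, p=412, q=37
  k=4: a=7, p=3051, q=274

3051/274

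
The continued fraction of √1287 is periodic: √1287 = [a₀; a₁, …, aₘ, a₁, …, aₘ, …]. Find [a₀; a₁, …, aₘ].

[35; 1, 6, 1, 70]

a₀ = ⌊√1287⌋ = 35.
With m₀=0, d₀=1 and mₖ₊₁ = dₖaₖ − mₖ, dₖ₊₁ = (n − mₖ₊₁²)/dₖ, aₖ₊₁ = ⌊(a₀+mₖ₊₁)/dₖ₊₁⌋:
  k=1: m=35, d=62, a=1
  k=2: m=27, d=9, a=6
  k=3: m=27, d=62, a=1
  k=4: m=35, d=1, a=70
d=1 and a=2a₀=70 at k=4, so the next step gives (m, d) = (35, 62) again — its k=1 value — and the period has length 4.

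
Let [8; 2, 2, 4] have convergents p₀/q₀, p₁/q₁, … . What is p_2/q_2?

Using pₖ = aₖpₖ₋₁ + pₖ₋₂, qₖ = aₖqₖ₋₁ + qₖ₋₂ (with p₋₁=1, p₋₂=0, q₋₁=0, q₋₂=1):
  k=0: a=8, p=8, q=1
  k=1: a=2, p=17, q=2
  k=2: a=2, p=42, q=5

42/5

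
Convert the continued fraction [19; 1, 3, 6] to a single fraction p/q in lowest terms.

Fold from the inside: start with 6/1.
  3 + 1/6 = 19/6
  1 + 6/19 = 25/19
  19 + 19/25 = 494/25

494/25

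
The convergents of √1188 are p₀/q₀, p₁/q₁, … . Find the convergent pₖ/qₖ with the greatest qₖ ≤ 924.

22714/659

√1188 = [34; 2, 7, 6, 7, 2, 68, …] (period length 6).
Convergents:
  p_0/q_0 = 34/1
  p_1/q_1 = 69/2
  p_2/q_2 = 517/15
  p_3/q_3 = 3171/92
  p_4/q_4 = 22714/659
  p_5/q_5 = 48599/1410
q_4 = 659 ≤ 924 < 1410 = q_5, so the answer is 22714/659.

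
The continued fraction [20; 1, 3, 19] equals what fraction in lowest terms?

1598/77

Fold from the inside: start with 19/1.
  3 + 1/19 = 58/19
  1 + 19/58 = 77/58
  20 + 58/77 = 1598/77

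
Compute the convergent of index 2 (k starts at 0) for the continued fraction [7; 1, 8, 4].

Using pₖ = aₖpₖ₋₁ + pₖ₋₂, qₖ = aₖqₖ₋₁ + qₖ₋₂ (with p₋₁=1, p₋₂=0, q₋₁=0, q₋₂=1):
  k=0: a=7, p=7, q=1
  k=1: a=1, p=8, q=1
  k=2: a=8, p=71, q=9

71/9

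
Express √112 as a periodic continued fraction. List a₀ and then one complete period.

[10; 1, 1, 2, 1, 1, 20]

a₀ = ⌊√112⌋ = 10.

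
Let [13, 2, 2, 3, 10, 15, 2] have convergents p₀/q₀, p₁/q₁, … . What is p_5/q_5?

35433/2642

Using pₖ = aₖpₖ₋₁ + pₖ₋₂, qₖ = aₖqₖ₋₁ + qₖ₋₂ (with p₋₁=1, p₋₂=0, q₋₁=0, q₋₂=1):
  k=0: a=13, p=13, q=1
  k=1: a=2, p=27, q=2
  k=2: a=2, p=67, q=5
  k=3: a=3, p=228, q=17
  k=4: a=10, p=2347, q=175
  k=5: a=15, p=35433, q=2642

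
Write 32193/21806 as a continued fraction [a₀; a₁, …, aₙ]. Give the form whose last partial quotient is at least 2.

32193 = 1×21806 + 10387
21806 = 2×10387 + 1032
10387 = 10×1032 + 67
1032 = 15×67 + 27
67 = 2×27 + 13
27 = 2×13 + 1
13 = 13×1 + 0  (stop)
So 32193/21806 = [1; 2, 10, 15, 2, 2, 13].

[1; 2, 10, 15, 2, 2, 13]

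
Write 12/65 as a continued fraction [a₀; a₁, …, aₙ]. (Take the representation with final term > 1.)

[0; 5, 2, 2, 2]

12 = 0×65 + 12
65 = 5×12 + 5
12 = 2×5 + 2
5 = 2×2 + 1
2 = 2×1 + 0  (stop)
So 12/65 = [0; 5, 2, 2, 2].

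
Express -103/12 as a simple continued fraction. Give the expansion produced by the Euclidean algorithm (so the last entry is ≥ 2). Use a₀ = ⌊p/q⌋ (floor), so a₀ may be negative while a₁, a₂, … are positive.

-103 = -9*12 + 5
12 = 2*5 + 2
5 = 2*2 + 1
2 = 2*1 + 0  (stop)
So -103/12 = [-9; 2, 2, 2].

[-9; 2, 2, 2]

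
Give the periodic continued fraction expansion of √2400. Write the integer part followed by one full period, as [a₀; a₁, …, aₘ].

a₀ = ⌊√2400⌋ = 48.

[48; 1, 96]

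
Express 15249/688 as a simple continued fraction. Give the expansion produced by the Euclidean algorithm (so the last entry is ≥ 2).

[22; 6, 11, 3, 3]

15249 = 22·688 + 113
688 = 6·113 + 10
113 = 11·10 + 3
10 = 3·3 + 1
3 = 3·1 + 0  (stop)
So 15249/688 = [22; 6, 11, 3, 3].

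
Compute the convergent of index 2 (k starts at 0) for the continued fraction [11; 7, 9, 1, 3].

Using pₖ = aₖpₖ₋₁ + pₖ₋₂, qₖ = aₖqₖ₋₁ + qₖ₋₂ (with p₋₁=1, p₋₂=0, q₋₁=0, q₋₂=1):
  k=0: a=11, p=11, q=1
  k=1: a=7, p=78, q=7
  k=2: a=9, p=713, q=64

713/64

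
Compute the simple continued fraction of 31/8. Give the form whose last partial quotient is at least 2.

[3; 1, 7]

31 = 3×8 + 7
8 = 1×7 + 1
7 = 7×1 + 0  (stop)
So 31/8 = [3; 1, 7].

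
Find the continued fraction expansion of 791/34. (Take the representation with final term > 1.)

[23; 3, 1, 3, 2]

791 = 23·34 + 9
34 = 3·9 + 7
9 = 1·7 + 2
7 = 3·2 + 1
2 = 2·1 + 0  (stop)
So 791/34 = [23; 3, 1, 3, 2].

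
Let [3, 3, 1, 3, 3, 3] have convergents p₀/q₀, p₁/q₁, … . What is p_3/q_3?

Using pₖ = aₖpₖ₋₁ + pₖ₋₂, qₖ = aₖqₖ₋₁ + qₖ₋₂ (with p₋₁=1, p₋₂=0, q₋₁=0, q₋₂=1):
  k=0: a=3, p=3, q=1
  k=1: a=3, p=10, q=3
  k=2: a=1, p=13, q=4
  k=3: a=3, p=49, q=15

49/15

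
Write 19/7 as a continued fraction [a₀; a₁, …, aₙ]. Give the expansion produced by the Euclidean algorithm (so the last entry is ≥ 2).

[2; 1, 2, 2]

19 = 2×7 + 5
7 = 1×5 + 2
5 = 2×2 + 1
2 = 2×1 + 0  (stop)
So 19/7 = [2; 1, 2, 2].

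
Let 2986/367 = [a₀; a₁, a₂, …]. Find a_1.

2986 = 8·367 + 50   →  a_0 = 8
367 = 7·50 + 17   →  a_1 = 7

7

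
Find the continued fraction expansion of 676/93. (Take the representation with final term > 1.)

676 = 7*93 + 25
93 = 3*25 + 18
25 = 1*18 + 7
18 = 2*7 + 4
7 = 1*4 + 3
4 = 1*3 + 1
3 = 3*1 + 0  (stop)
So 676/93 = [7; 3, 1, 2, 1, 1, 3].

[7; 3, 1, 2, 1, 1, 3]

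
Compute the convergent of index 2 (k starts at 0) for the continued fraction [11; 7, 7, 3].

Using pₖ = aₖpₖ₋₁ + pₖ₋₂, qₖ = aₖqₖ₋₁ + qₖ₋₂ (with p₋₁=1, p₋₂=0, q₋₁=0, q₋₂=1):
  k=0: a=11, p=11, q=1
  k=1: a=7, p=78, q=7
  k=2: a=7, p=557, q=50

557/50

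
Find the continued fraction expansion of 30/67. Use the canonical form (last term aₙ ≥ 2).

[0; 2, 4, 3, 2]

30 = 0*67 + 30
67 = 2*30 + 7
30 = 4*7 + 2
7 = 3*2 + 1
2 = 2*1 + 0  (stop)
So 30/67 = [0; 2, 4, 3, 2].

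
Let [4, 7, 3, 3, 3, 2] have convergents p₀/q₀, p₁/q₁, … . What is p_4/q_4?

Using pₖ = aₖpₖ₋₁ + pₖ₋₂, qₖ = aₖqₖ₋₁ + qₖ₋₂ (with p₋₁=1, p₋₂=0, q₋₁=0, q₋₂=1):
  k=0: a=4, p=4, q=1
  k=1: a=7, p=29, q=7
  k=2: a=3, p=91, q=22
  k=3: a=3, p=302, q=73
  k=4: a=3, p=997, q=241

997/241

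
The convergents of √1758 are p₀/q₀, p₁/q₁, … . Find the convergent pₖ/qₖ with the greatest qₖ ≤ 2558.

√1758 = [41; 1, 12, 1, 82, …] (period length 4).
Convergents:
  p_0/q_0 = 41/1
  p_1/q_1 = 42/1
  p_2/q_2 = 545/13
  p_3/q_3 = 587/14
  p_4/q_4 = 48679/1161
  p_5/q_5 = 49266/1175
  p_6/q_6 = 639871/15261
q_5 = 1175 ≤ 2558 < 15261 = q_6, so the answer is 49266/1175.

49266/1175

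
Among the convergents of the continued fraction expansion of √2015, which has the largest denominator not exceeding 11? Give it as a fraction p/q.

404/9

√2015 = [44; 1, 7, 1, 88, …] (period length 4).
Convergents:
  p_0/q_0 = 44/1
  p_1/q_1 = 45/1
  p_2/q_2 = 359/8
  p_3/q_3 = 404/9
  p_4/q_4 = 35911/800
q_3 = 9 ≤ 11 < 800 = q_4, so the answer is 404/9.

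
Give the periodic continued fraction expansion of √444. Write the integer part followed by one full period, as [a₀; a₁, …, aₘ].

a₀ = ⌊√444⌋ = 21.
With m₀=0, d₀=1 and mₖ₊₁ = dₖaₖ − mₖ, dₖ₊₁ = (n − mₖ₊₁²)/dₖ, aₖ₊₁ = ⌊(a₀+mₖ₊₁)/dₖ₊₁⌋:
  k=1: m=21, d=3, a=14
  k=2: m=21, d=1, a=42
d=1 and a=2a₀=42 at k=2, so the next step gives (m, d) = (21, 3) again — its k=1 value — and the period has length 2.

[21; 14, 42]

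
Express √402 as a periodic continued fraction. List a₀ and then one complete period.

a₀ = ⌊√402⌋ = 20.
With m₀=0, d₀=1 and mₖ₊₁ = dₖaₖ − mₖ, dₖ₊₁ = (n − mₖ₊₁²)/dₖ, aₖ₊₁ = ⌊(a₀+mₖ₊₁)/dₖ₊₁⌋:
  k=1: m=20, d=2, a=20
  k=2: m=20, d=1, a=40
d=1 and a=2a₀=40 at k=2, so the next step gives (m, d) = (20, 2) again — its k=1 value — and the period has length 2.

[20; 20, 40]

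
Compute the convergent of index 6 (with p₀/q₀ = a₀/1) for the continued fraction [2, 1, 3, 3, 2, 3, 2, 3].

Using pₖ = aₖpₖ₋₁ + pₖ₋₂, qₖ = aₖqₖ₋₁ + qₖ₋₂ (with p₋₁=1, p₋₂=0, q₋₁=0, q₋₂=1):
  k=0: a=2, p=2, q=1
  k=1: a=1, p=3, q=1
  k=2: a=3, p=11, q=4
  k=3: a=3, p=36, q=13
  k=4: a=2, p=83, q=30
  k=5: a=3, p=285, q=103
  k=6: a=2, p=653, q=236

653/236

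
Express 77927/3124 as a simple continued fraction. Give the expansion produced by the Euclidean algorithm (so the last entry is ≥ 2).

[24; 1, 17, 17, 3, 3]

77927 = 24*3124 + 2951
3124 = 1*2951 + 173
2951 = 17*173 + 10
173 = 17*10 + 3
10 = 3*3 + 1
3 = 3*1 + 0  (stop)
So 77927/3124 = [24; 1, 17, 17, 3, 3].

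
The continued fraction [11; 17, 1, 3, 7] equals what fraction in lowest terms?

Using pₖ = aₖpₖ₋₁ + pₖ₋₂ and qₖ = aₖqₖ₋₁ + qₖ₋₂:
  k=0: a=11, p=11, q=1
  k=1: a=17, p=188, q=17
  k=2: a=1, p=199, q=18
  k=3: a=3, p=785, q=71
  k=4: a=7, p=5694, q=515

5694/515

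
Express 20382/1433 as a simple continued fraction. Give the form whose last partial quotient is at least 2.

[14; 4, 2, 10, 1, 13]

20382 = 14*1433 + 320
1433 = 4*320 + 153
320 = 2*153 + 14
153 = 10*14 + 13
14 = 1*13 + 1
13 = 13*1 + 0  (stop)
So 20382/1433 = [14; 4, 2, 10, 1, 13].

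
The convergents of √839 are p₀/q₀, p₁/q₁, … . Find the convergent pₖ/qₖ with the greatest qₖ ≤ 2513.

48691/1681

√839 = [28; 1, 27, 1, 56, …] (period length 4).
Convergents:
  p_0/q_0 = 28/1
  p_1/q_1 = 29/1
  p_2/q_2 = 811/28
  p_3/q_3 = 840/29
  p_4/q_4 = 47851/1652
  p_5/q_5 = 48691/1681
  p_6/q_6 = 1362508/47039
q_5 = 1681 ≤ 2513 < 47039 = q_6, so the answer is 48691/1681.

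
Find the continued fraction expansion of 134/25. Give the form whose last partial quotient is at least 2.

134 = 5·25 + 9
25 = 2·9 + 7
9 = 1·7 + 2
7 = 3·2 + 1
2 = 2·1 + 0  (stop)
So 134/25 = [5; 2, 1, 3, 2].

[5; 2, 1, 3, 2]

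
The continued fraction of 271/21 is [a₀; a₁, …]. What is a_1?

1

271 = 12·21 + 19   →  a_0 = 12
21 = 1·19 + 2   →  a_1 = 1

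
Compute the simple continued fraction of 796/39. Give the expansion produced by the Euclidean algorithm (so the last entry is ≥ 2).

[20; 2, 2, 3, 2]

796 = 20*39 + 16
39 = 2*16 + 7
16 = 2*7 + 2
7 = 3*2 + 1
2 = 2*1 + 0  (stop)
So 796/39 = [20; 2, 2, 3, 2].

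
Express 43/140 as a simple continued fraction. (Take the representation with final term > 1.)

[0; 3, 3, 1, 10]

43 = 0×140 + 43
140 = 3×43 + 11
43 = 3×11 + 10
11 = 1×10 + 1
10 = 10×1 + 0  (stop)
So 43/140 = [0; 3, 3, 1, 10].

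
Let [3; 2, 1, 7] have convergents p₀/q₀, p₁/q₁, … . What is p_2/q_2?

Using pₖ = aₖpₖ₋₁ + pₖ₋₂, qₖ = aₖqₖ₋₁ + qₖ₋₂ (with p₋₁=1, p₋₂=0, q₋₁=0, q₋₂=1):
  k=0: a=3, p=3, q=1
  k=1: a=2, p=7, q=2
  k=2: a=1, p=10, q=3

10/3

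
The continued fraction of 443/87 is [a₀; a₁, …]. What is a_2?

443 = 5·87 + 8   →  a_0 = 5
87 = 10·8 + 7   →  a_1 = 10
8 = 1·7 + 1   →  a_2 = 1

1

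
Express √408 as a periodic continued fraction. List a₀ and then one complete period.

[20; 5, 40]

a₀ = ⌊√408⌋ = 20.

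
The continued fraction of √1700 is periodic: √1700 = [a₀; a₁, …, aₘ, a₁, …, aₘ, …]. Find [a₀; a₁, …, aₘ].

a₀ = ⌊√1700⌋ = 41.
With m₀=0, d₀=1 and mₖ₊₁ = dₖaₖ − mₖ, dₖ₊₁ = (n − mₖ₊₁²)/dₖ, aₖ₊₁ = ⌊(a₀+mₖ₊₁)/dₖ₊₁⌋:
  k=1: m=41, d=19, a=4
  k=2: m=35, d=25, a=3
  k=3: m=40, d=4, a=20
  k=4: m=40, d=25, a=3
  k=5: m=35, d=19, a=4
  k=6: m=41, d=1, a=82
d=1 and a=2a₀=82 at k=6, so the next step gives (m, d) = (41, 19) again — its k=1 value — and the period has length 6.

[41; 4, 3, 20, 3, 4, 82]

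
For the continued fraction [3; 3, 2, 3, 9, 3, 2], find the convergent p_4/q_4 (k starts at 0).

Using pₖ = aₖpₖ₋₁ + pₖ₋₂, qₖ = aₖqₖ₋₁ + qₖ₋₂ (with p₋₁=1, p₋₂=0, q₋₁=0, q₋₂=1):
  k=0: a=3, p=3, q=1
  k=1: a=3, p=10, q=3
  k=2: a=2, p=23, q=7
  k=3: a=3, p=79, q=24
  k=4: a=9, p=734, q=223

734/223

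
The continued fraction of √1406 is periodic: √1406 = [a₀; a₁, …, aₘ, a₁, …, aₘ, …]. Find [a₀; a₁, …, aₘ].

[37; 2, 74]

a₀ = ⌊√1406⌋ = 37.
With m₀=0, d₀=1 and mₖ₊₁ = dₖaₖ − mₖ, dₖ₊₁ = (n − mₖ₊₁²)/dₖ, aₖ₊₁ = ⌊(a₀+mₖ₊₁)/dₖ₊₁⌋:
  k=1: m=37, d=37, a=2
  k=2: m=37, d=1, a=74
d=1 and a=2a₀=74 at k=2, so the next step gives (m, d) = (37, 37) again — its k=1 value — and the period has length 2.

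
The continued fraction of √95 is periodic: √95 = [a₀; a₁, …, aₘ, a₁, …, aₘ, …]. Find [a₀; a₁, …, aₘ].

a₀ = ⌊√95⌋ = 9.
With m₀=0, d₀=1 and mₖ₊₁ = dₖaₖ − mₖ, dₖ₊₁ = (n − mₖ₊₁²)/dₖ, aₖ₊₁ = ⌊(a₀+mₖ₊₁)/dₖ₊₁⌋:
  k=1: m=9, d=14, a=1
  k=2: m=5, d=5, a=2
  k=3: m=5, d=14, a=1
  k=4: m=9, d=1, a=18
d=1 and a=2a₀=18 at k=4, so the next step gives (m, d) = (9, 14) again — its k=1 value — and the period has length 4.

[9; 1, 2, 1, 18]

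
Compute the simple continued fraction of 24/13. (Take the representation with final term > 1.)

24 = 1·13 + 11
13 = 1·11 + 2
11 = 5·2 + 1
2 = 2·1 + 0  (stop)
So 24/13 = [1; 1, 5, 2].

[1; 1, 5, 2]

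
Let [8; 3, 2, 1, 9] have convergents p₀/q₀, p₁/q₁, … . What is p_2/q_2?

Using pₖ = aₖpₖ₋₁ + pₖ₋₂, qₖ = aₖqₖ₋₁ + qₖ₋₂ (with p₋₁=1, p₋₂=0, q₋₁=0, q₋₂=1):
  k=0: a=8, p=8, q=1
  k=1: a=3, p=25, q=3
  k=2: a=2, p=58, q=7

58/7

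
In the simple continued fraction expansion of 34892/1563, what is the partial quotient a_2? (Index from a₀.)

11

34892 = 22·1563 + 506   →  a_0 = 22
1563 = 3·506 + 45   →  a_1 = 3
506 = 11·45 + 11   →  a_2 = 11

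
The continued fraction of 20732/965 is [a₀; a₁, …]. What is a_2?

15

20732 = 21·965 + 467   →  a_0 = 21
965 = 2·467 + 31   →  a_1 = 2
467 = 15·31 + 2   →  a_2 = 15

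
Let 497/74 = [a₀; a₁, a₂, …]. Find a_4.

1

497 = 6·74 + 53   →  a_0 = 6
74 = 1·53 + 21   →  a_1 = 1
53 = 2·21 + 11   →  a_2 = 2
21 = 1·11 + 10   →  a_3 = 1
11 = 1·10 + 1   →  a_4 = 1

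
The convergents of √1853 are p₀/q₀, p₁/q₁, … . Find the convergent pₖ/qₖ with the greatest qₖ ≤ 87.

1851/43

√1853 = [43; 21, 1, 1, 21, 86, …] (period length 5).
Convergents:
  p_0/q_0 = 43/1
  p_1/q_1 = 904/21
  p_2/q_2 = 947/22
  p_3/q_3 = 1851/43
  p_4/q_4 = 39818/925
q_3 = 43 ≤ 87 < 925 = q_4, so the answer is 1851/43.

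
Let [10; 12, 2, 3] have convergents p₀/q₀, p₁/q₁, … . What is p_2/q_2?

252/25

Using pₖ = aₖpₖ₋₁ + pₖ₋₂, qₖ = aₖqₖ₋₁ + qₖ₋₂ (with p₋₁=1, p₋₂=0, q₋₁=0, q₋₂=1):
  k=0: a=10, p=10, q=1
  k=1: a=12, p=121, q=12
  k=2: a=2, p=252, q=25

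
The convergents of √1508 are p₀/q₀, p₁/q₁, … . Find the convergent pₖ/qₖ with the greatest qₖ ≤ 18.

233/6

√1508 = [38; 1, 4, 1, 76, …] (period length 4).
Convergents:
  p_0/q_0 = 38/1
  p_1/q_1 = 39/1
  p_2/q_2 = 194/5
  p_3/q_3 = 233/6
  p_4/q_4 = 17902/461
q_3 = 6 ≤ 18 < 461 = q_4, so the answer is 233/6.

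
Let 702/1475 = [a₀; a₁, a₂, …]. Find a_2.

9

702 = 0·1475 + 702   →  a_0 = 0
1475 = 2·702 + 71   →  a_1 = 2
702 = 9·71 + 63   →  a_2 = 9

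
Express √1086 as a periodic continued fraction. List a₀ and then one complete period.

a₀ = ⌊√1086⌋ = 32.
With m₀=0, d₀=1 and mₖ₊₁ = dₖaₖ − mₖ, dₖ₊₁ = (n − mₖ₊₁²)/dₖ, aₖ₊₁ = ⌊(a₀+mₖ₊₁)/dₖ₊₁⌋:
  k=1: m=32, d=62, a=1
  k=2: m=30, d=3, a=20
  k=3: m=30, d=62, a=1
  k=4: m=32, d=1, a=64
d=1 and a=2a₀=64 at k=4, so the next step gives (m, d) = (32, 62) again — its k=1 value — and the period has length 4.

[32; 1, 20, 1, 64]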